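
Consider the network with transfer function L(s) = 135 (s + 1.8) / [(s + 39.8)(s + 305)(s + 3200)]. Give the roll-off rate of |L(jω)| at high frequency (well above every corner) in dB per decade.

With 1 zero and 3 poles, the high-frequency asymptotic slope is 20 × (1 − 3) = -40 dB/decade.

-40 dB/decade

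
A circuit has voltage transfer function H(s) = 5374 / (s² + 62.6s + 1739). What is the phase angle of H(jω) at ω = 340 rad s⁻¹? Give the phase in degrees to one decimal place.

∠[(j340)² + 62.6(j340) + 1739] = ∠[-1.1386e+05 + j21284] = 169.41°
∠H(j340) = −169.41° = -169.41°

-169.4°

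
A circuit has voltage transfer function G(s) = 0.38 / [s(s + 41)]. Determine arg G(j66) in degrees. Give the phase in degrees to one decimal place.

∠(j66 + 41) = arctan(66/41) = 58.15°
∠(j66) = 90.00°
∠G(j66) = − (58.15° + 90.00°) = -148.15°

-148.2 deg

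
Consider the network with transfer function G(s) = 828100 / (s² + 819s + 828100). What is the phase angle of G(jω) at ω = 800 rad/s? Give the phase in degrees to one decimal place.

∠[(j800)² + 819(j800) + 828100] = ∠[1.881e+05 + j6.552e+05] = 73.98°
∠G(j800) = −73.98° = -73.98°

-74.0°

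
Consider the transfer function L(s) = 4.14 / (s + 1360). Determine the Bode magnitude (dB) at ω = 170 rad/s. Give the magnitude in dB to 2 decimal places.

|j170 + 1360| = √(170² + 1360²) = 1371
|L(j170)| = 4.14 / 1371 = 0.0030206
20 log₁₀(0.0030206) = -50.398 dB

-50.40 dB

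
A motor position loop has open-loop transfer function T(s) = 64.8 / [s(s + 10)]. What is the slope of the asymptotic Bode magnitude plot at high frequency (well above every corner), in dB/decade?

-40 dB/decade

With 0 zeros and 2 poles, the high-frequency asymptotic slope is 20 × (0 − 2) = -40 dB/decade.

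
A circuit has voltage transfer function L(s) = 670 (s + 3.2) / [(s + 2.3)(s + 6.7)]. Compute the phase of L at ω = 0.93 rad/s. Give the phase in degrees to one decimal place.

∠(j0.93 + 3.2) = arctan(0.93/3.2) = 16.21°
∠(j0.93 + 2.3) = arctan(0.93/2.3) = 22.02°
∠(j0.93 + 6.7) = arctan(0.93/6.7) = 7.90°
∠L(j0.93) = 16.21° − (22.02° + 7.90°) = -13.71°

-13.7°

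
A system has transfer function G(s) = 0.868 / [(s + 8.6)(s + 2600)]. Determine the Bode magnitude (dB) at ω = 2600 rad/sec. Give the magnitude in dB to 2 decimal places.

-140.84 dB

|j2600 + 8.6| = √(2600² + 8.6²) = 2600
|j2600 + 2600| = √(2600² + 2600²) = 3677
|G(j2600)| = 0.868 / (2600 × 3677) = 9.0794e-08
20 log₁₀(9.0794e-08) = -140.839 dB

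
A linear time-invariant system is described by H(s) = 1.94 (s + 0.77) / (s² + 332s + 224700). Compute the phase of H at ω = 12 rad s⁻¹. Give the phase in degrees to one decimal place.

85.3°

∠(j12 + 0.77) = arctan(12/0.77) = 86.33°
∠[(j12)² + 332(j12) + 224700] = ∠[2.2456e+05 + j3984] = 1.02°
∠H(j12) = 86.33° − 1.02° = 85.31°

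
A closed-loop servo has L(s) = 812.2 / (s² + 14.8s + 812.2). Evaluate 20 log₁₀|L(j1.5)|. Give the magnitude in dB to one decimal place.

0.0 dB

|(j1.5)² + 14.8(j1.5) + 812.2| = |809.95 + j22.2| = 810.3
|L(j1.5)| = 812.2 / 810.3 = 1.0024
20 log₁₀(1.0024) = 0.02 dB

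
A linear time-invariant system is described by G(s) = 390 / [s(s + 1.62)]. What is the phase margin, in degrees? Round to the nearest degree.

Gain crossover: |G(jω)| = 1 at ω ≈ 19.7 rad s⁻¹.
∠G(j19.7) = −90° − arctan(19.7/1.62) ≈ -175.30°
PM = 180° + (-175.30°) = 4.70°

5 deg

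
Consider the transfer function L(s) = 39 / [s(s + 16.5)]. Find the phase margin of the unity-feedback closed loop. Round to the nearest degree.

Gain crossover: |L(jω)| = 1 at ω ≈ 2.34 rad s⁻¹.
∠L(j2.34) = −90° − arctan(2.34/16.5) ≈ -98.07°
PM = 180° + (-98.07°) = 81.93°

82°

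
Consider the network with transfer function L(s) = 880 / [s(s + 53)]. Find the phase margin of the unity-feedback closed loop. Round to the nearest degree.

73°

Gain crossover: |L(jω)| = 1 at ω ≈ 15.9 rad/s.
∠L(j15.9) = −90° − arctan(15.9/53) ≈ -106.70°
PM = 180° + (-106.70°) = 73.30°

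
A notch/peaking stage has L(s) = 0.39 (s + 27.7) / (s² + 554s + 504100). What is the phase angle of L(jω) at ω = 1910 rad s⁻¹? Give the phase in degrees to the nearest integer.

-72°

∠(j1910 + 27.7) = arctan(1910/27.7) = 89.17°
∠[(j1910)² + 554(j1910) + 504100] = ∠[-3.144e+06 + j1.0581e+06] = 161.40°
∠L(j1910) = 89.17° − 161.40° = -72.23°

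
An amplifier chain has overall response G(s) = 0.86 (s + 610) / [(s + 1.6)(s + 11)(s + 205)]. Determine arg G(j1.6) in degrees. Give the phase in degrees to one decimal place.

∠(j1.6 + 610) = arctan(1.6/610) = 0.15°
∠(j1.6 + 1.6) = arctan(1.6/1.6) = 45.00°
∠(j1.6 + 11) = arctan(1.6/11) = 8.28°
∠(j1.6 + 205) = arctan(1.6/205) = 0.45°
∠G(j1.6) = 0.15° − (45.00° + 8.28° + 0.45°) = -53.57°

-53.6°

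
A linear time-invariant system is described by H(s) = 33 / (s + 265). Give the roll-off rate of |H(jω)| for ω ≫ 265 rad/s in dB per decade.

-20 dB/decade

With 0 zeros and 1 pole, the high-frequency asymptotic slope is 20 × (0 − 1) = -20 dB/decade.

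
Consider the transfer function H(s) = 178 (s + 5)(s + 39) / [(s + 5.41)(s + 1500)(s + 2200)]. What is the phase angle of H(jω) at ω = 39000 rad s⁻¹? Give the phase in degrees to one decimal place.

∠(j39000 + 5) = arctan(39000/5) = 89.99°
∠(j39000 + 39) = arctan(39000/39) = 89.94°
∠(j39000 + 5.41) = arctan(39000/5.41) = 89.99°
∠(j39000 + 1500) = arctan(39000/1500) = 87.80°
∠(j39000 + 2200) = arctan(39000/2200) = 86.77°
∠H(j39000) = 89.99° + 89.94° − (89.99° + 87.80° + 86.77°) = -84.63°

-84.6°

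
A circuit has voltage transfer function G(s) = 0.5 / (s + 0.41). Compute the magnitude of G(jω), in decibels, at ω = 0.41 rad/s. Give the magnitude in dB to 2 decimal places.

|j0.41 + 0.41| = √(0.41² + 0.41²) = 0.5798
|G(j0.41)| = 0.5 / 0.5798 = 0.86233
20 log₁₀(0.86233) = -1.287 dB

-1.29 dB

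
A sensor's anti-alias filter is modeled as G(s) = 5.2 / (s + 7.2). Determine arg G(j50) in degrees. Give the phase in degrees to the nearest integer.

-82°

∠(j50 + 7.2) = arctan(50/7.2) = 81.81°
∠G(j50) = −81.81° = -81.81°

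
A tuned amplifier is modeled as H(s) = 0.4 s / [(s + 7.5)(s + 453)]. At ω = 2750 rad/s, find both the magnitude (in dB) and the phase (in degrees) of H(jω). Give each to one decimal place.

|j2750| = 2750
|j2750 + 7.5| = √(2750² + 7.5²) = 2750
|j2750 + 453| = √(2750² + 453²) = 2787
|H(j2750)| = 0.4 × 2750 / (2750 × 2787) = 0.00014352
20 log₁₀(0.00014352) = -76.86 dB
∠(j2750) = 90.00°
∠(j2750 + 7.5) = arctan(2750/7.5) = 89.84°
∠(j2750 + 453) = arctan(2750/453) = 80.65°
∠H(j2750) = 90.00° − (89.84° + 80.65°) = -80.49°

|H| = -76.9 dB, ∠H = -80.5°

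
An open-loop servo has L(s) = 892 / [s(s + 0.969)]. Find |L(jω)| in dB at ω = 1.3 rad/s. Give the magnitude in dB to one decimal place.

|j1.3 + 0.969| = √(1.3² + 0.969²) = 1.621
|j1.3| = 1.3
|L(j1.3)| = 892 / (1.621 × 1.3) = 423.18
20 log₁₀(423.18) = 52.53 dB

52.5 dB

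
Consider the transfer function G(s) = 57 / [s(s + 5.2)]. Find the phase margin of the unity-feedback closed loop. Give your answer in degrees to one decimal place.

Gain crossover: |G(jω)| = 1 at ω ≈ 6.71 rad s⁻¹.
∠G(j6.71) = −90° − arctan(6.71/5.2) ≈ -142.24°
PM = 180° + (-142.24°) = 37.76°

37.8°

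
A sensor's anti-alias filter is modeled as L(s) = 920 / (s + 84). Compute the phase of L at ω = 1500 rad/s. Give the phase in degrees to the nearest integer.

-87°

∠(j1500 + 84) = arctan(1500/84) = 86.79°
∠L(j1500) = −86.79° = -86.79°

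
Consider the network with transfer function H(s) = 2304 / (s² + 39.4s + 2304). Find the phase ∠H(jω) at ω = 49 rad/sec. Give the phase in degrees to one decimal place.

∠[(j49)² + 39.4(j49) + 2304] = ∠[-97 + j1930.6] = 92.88°
∠H(j49) = −92.88° = -92.88°

-92.9°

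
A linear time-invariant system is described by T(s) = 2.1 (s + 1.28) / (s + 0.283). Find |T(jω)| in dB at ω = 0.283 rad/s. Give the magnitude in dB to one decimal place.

16.7 dB

|j0.283 + 1.28| = √(0.283² + 1.28²) = 1.311
|j0.283 + 0.283| = √(0.283² + 0.283²) = 0.4002
|T(j0.283)| = 2.1 × 1.311 / 0.4002 = 6.8785
20 log₁₀(6.8785) = 16.75 dB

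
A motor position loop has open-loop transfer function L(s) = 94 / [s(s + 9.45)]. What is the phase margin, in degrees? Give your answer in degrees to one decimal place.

Gain crossover: |L(jω)| = 1 at ω ≈ 7.71 rad/s.
∠L(j7.71) = −90° − arctan(7.71/9.45) ≈ -129.20°
PM = 180° + (-129.20°) = 50.80°

50.8°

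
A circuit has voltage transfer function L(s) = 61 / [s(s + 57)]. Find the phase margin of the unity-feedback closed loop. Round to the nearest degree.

89 deg

Gain crossover: |L(jω)| = 1 at ω ≈ 1.07 rad s⁻¹.
∠L(j1.07) = −90° − arctan(1.07/57) ≈ -91.08°
PM = 180° + (-91.08°) = 88.92°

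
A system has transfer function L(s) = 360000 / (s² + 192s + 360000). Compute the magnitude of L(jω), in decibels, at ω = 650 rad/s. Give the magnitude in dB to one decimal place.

8.2 dB

|(j650)² + 192(j650) + 360000| = |-62500 + j1.248e+05| = 1.396e+05
|L(j650)| = 360000 / 1.396e+05 = 2.5793
20 log₁₀(2.5793) = 8.23 dB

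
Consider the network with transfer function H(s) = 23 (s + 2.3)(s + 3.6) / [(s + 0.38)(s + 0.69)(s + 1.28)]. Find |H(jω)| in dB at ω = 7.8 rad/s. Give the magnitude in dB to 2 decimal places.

|j7.8 + 2.3| = √(7.8² + 2.3²) = 8.132
|j7.8 + 3.6| = √(7.8² + 3.6²) = 8.591
|j7.8 + 0.38| = √(7.8² + 0.38²) = 7.809
|j7.8 + 0.69| = √(7.8² + 0.69²) = 7.83
|j7.8 + 1.28| = √(7.8² + 1.28²) = 7.904
|H(j7.8)| = 23 × 8.132 × 8.591 / (7.809 × 7.83 × 7.904) = 3.3243
20 log₁₀(3.3243) = 10.434 dB

10.43 dB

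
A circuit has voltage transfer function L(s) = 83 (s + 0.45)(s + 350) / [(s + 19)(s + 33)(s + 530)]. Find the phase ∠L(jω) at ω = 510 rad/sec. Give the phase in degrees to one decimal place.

-72.6°

∠(j510 + 0.45) = arctan(510/0.45) = 89.95°
∠(j510 + 350) = arctan(510/350) = 55.54°
∠(j510 + 19) = arctan(510/19) = 87.87°
∠(j510 + 33) = arctan(510/33) = 86.30°
∠(j510 + 530) = arctan(510/530) = 43.90°
∠L(j510) = 89.95° + 55.54° − (87.87° + 86.30° + 43.90°) = -72.57°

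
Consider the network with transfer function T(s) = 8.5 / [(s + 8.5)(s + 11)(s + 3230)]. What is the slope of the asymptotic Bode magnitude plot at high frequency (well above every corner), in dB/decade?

-60 dB/decade

With 0 zeros and 3 poles, the high-frequency asymptotic slope is 20 × (0 − 3) = -60 dB/decade.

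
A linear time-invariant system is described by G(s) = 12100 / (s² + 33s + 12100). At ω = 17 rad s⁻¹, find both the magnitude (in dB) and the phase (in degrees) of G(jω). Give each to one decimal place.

|G| = 0.2 dB, ∠G = -2.7 deg

|(j17)² + 33(j17) + 12100| = |11811 + j561| = 1.182e+04
|G(j17)| = 12100 / 1.182e+04 = 1.0233
20 log₁₀(1.0233) = 0.20 dB
∠[(j17)² + 33(j17) + 12100] = ∠[11811 + j561] = 2.72°
∠G(j17) = −2.72° = -2.72°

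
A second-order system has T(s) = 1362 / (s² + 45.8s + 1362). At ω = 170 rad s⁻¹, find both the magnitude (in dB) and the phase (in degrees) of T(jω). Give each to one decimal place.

|T| = -26.4 dB, ∠T = -164.2°

|(j170)² + 45.8(j170) + 1362| = |-27538 + j7786| = 2.862e+04
|T(j170)| = 1362 / 2.862e+04 = 0.047593
20 log₁₀(0.047593) = -26.45 dB
∠[(j170)² + 45.8(j170) + 1362] = ∠[-27538 + j7786] = 164.21°
∠T(j170) = −164.21° = -164.21°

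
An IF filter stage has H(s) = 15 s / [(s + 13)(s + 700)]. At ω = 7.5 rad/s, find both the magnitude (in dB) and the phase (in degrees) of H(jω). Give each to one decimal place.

|j7.5| = 7.5
|j7.5 + 13| = √(7.5² + 13²) = 15.01
|j7.5 + 700| = √(7.5² + 700²) = 700
|H(j7.5)| = 15 × 7.5 / (15.01 × 700) = 0.010708
20 log₁₀(0.010708) = -39.41 dB
∠(j7.5) = 90.00°
∠(j7.5 + 13) = arctan(7.5/13) = 29.98°
∠(j7.5 + 700) = arctan(7.5/700) = 0.61°
∠H(j7.5) = 90.00° − (29.98° + 0.61°) = 59.40°

|H| = -39.4 dB, ∠H = 59.4°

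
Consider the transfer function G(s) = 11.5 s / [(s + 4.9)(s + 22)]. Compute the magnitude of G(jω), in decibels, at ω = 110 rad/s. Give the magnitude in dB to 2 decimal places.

-19.79 dB

|j110| = 110
|j110 + 4.9| = √(110² + 4.9²) = 110.1
|j110 + 22| = √(110² + 22²) = 112.2
|G(j110)| = 11.5 × 110 / (110.1 × 112.2) = 0.10241
20 log₁₀(0.10241) = -19.793 dB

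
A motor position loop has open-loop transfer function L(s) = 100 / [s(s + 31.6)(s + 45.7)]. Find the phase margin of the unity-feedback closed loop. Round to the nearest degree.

Gain crossover: |L(jω)| = 1 at ω ≈ 0.0692 rad s⁻¹.
∠L(j0.0692) = −90° − arctan(0.0692/31.6) − arctan(0.0692/45.7) ≈ -90.21°
PM = 180° + (-90.21°) = 89.79°

90 deg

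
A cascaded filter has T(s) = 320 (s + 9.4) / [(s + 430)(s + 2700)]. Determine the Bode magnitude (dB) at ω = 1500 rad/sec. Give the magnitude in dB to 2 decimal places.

-20.04 dB

|j1500 + 9.4| = √(1500² + 9.4²) = 1500
|j1500 + 430| = √(1500² + 430²) = 1560
|j1500 + 2700| = √(1500² + 2700²) = 3089
|T(j1500)| = 320 × 1500 / (1560 × 3089) = 0.099594
20 log₁₀(0.099594) = -20.035 dB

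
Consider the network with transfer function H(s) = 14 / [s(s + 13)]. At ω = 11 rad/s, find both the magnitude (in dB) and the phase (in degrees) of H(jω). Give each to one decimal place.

|H| = -22.5 dB, ∠H = -130.2°

|j11 + 13| = √(11² + 13²) = 17.03
|j11| = 11
|H(j11)| = 14 / (17.03 × 11) = 0.074737
20 log₁₀(0.074737) = -22.53 dB
∠(j11 + 13) = arctan(11/13) = 40.24°
∠(j11) = 90.00°
∠H(j11) = − (40.24° + 90.00°) = -130.24°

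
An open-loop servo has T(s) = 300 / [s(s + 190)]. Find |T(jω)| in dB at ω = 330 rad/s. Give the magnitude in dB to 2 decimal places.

-52.44 dB

|j330 + 190| = √(330² + 190²) = 380.8
|j330| = 330
|T(j330)| = 300 / (380.8 × 330) = 0.0023874
20 log₁₀(0.0023874) = -52.442 dB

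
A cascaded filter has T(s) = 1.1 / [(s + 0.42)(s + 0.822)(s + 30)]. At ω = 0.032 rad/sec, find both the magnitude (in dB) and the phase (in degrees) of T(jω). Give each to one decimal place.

|j0.032 + 0.42| = √(0.032² + 0.42²) = 0.4212
|j0.032 + 0.822| = √(0.032² + 0.822²) = 0.8226
|j0.032 + 30| = √(0.032² + 30²) = 30
|T(j0.032)| = 1.1 / (0.4212 × 0.8226 × 30) = 0.10582
20 log₁₀(0.10582) = -19.51 dB
∠(j0.032 + 0.42) = arctan(0.032/0.42) = 4.36°
∠(j0.032 + 0.822) = arctan(0.032/0.822) = 2.23°
∠(j0.032 + 30) = arctan(0.032/30) = 0.06°
∠T(j0.032) = − (4.36° + 2.23° + 0.06°) = -6.65°

|T| = -19.5 dB, ∠T = -6.6 deg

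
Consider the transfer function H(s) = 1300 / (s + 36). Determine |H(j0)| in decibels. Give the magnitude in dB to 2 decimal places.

31.15 dB

H(0) = 1300 / 36 = 36.111
20 log₁₀(36.111) = 31.153 dB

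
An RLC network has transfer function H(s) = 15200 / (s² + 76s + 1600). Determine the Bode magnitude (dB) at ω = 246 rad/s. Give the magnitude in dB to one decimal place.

|(j246)² + 76(j246) + 1600| = |-58916 + j18696| = 6.181e+04
|H(j246)| = 15200 / 6.181e+04 = 0.24591
20 log₁₀(0.24591) = -12.18 dB

-12.2 dB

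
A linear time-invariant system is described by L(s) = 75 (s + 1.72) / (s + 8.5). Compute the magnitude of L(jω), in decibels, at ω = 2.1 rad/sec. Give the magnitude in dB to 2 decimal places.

27.33 dB

|j2.1 + 1.72| = √(2.1² + 1.72²) = 2.714
|j2.1 + 8.5| = √(2.1² + 8.5²) = 8.756
|L(j2.1)| = 75 × 2.714 / 8.756 = 23.252
20 log₁₀(23.252) = 27.329 dB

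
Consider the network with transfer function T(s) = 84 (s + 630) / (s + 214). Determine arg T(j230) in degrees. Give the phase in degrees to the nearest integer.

∠(j230 + 630) = arctan(230/630) = 20.06°
∠(j230 + 214) = arctan(230/214) = 47.06°
∠T(j230) = 20.06° − 47.06° = -27.01°

-27°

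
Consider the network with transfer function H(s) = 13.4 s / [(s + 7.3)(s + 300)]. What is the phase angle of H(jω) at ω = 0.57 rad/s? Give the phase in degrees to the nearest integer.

∠(j0.57) = 90.00°
∠(j0.57 + 7.3) = arctan(0.57/7.3) = 4.46°
∠(j0.57 + 300) = arctan(0.57/300) = 0.11°
∠H(j0.57) = 90.00° − (4.46° + 0.11°) = 85.43°

85°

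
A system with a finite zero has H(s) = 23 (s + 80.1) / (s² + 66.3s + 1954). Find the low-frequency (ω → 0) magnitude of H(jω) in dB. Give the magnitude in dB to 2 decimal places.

H(0) = 23 × 80.1 / 1954 = 0.94284
20 log₁₀(0.94284) = -0.511 dB

-0.51 dB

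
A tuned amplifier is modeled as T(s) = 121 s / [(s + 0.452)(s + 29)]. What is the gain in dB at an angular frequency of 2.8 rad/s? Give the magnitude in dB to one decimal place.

|j2.8| = 2.8
|j2.8 + 0.452| = √(2.8² + 0.452²) = 2.836
|j2.8 + 29| = √(2.8² + 29²) = 29.13
|T(j2.8)| = 121 × 2.8 / (2.836 × 29.13) = 4.1
20 log₁₀(4.1) = 12.26 dB

12.3 dB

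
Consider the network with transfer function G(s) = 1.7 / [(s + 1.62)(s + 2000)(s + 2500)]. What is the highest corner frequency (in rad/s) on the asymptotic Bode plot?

2500 rad/s

Break frequencies occur at each pole and zero magnitude: 1.62 rad/s, 2000 rad/s, 2500 rad/s.
The highest is 2500 rad/s.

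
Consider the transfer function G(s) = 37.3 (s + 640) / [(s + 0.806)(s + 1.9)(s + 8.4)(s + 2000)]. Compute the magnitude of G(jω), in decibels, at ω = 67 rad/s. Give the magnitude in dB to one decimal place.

|j67 + 640| = √(67² + 640²) = 643.5
|j67 + 0.806| = √(67² + 0.806²) = 67
|j67 + 1.9| = √(67² + 1.9²) = 67.03
|j67 + 8.4| = √(67² + 8.4²) = 67.52
|j67 + 2000| = √(67² + 2000²) = 2001
|G(j67)| = 37.3 × 643.5 / (67 × 67.03 × 67.52 × 2001) = 3.9552e-05
20 log₁₀(3.9552e-05) = -88.06 dB

-88.1 dB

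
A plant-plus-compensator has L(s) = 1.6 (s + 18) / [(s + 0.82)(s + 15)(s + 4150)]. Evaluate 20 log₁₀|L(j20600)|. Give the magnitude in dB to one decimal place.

-168.6 dB

|j20600 + 18| = √(20600² + 18²) = 2.06e+04
|j20600 + 0.82| = √(20600² + 0.82²) = 2.06e+04
|j20600 + 15| = √(20600² + 15²) = 2.06e+04
|j20600 + 4150| = √(20600² + 4150²) = 2.101e+04
|L(j20600)| = 1.6 × 2.06e+04 / (2.06e+04 × 2.06e+04 × 2.101e+04) = 3.6961e-09
20 log₁₀(3.6961e-09) = -168.65 dB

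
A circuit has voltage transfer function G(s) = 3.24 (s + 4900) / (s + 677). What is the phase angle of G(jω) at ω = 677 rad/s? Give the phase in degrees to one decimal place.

-37.1°

∠(j677 + 4900) = arctan(677/4900) = 7.87°
∠(j677 + 677) = arctan(677/677) = 45.00°
∠G(j677) = 7.87° − 45.00° = -37.13°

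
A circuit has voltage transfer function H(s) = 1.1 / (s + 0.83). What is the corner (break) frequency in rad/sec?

The single real pole at s = −0.83 gives a corner at ω = 0.83 rad/sec.

0.83 rad/sec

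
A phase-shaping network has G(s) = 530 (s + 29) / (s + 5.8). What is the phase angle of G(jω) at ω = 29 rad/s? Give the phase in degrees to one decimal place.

-33.7°

∠(j29 + 29) = arctan(29/29) = 45.00°
∠(j29 + 5.8) = arctan(29/5.8) = 78.69°
∠G(j29) = 45.00° − 78.69° = -33.69°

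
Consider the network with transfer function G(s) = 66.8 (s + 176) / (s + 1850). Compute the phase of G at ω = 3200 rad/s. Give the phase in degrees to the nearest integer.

27 deg

∠(j3200 + 176) = arctan(3200/176) = 86.85°
∠(j3200 + 1850) = arctan(3200/1850) = 59.97°
∠G(j3200) = 86.85° − 59.97° = 26.89°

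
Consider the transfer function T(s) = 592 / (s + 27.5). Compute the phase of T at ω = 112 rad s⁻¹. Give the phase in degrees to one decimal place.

-76.2°

∠(j112 + 27.5) = arctan(112/27.5) = 76.20°
∠T(j112) = −76.20° = -76.20°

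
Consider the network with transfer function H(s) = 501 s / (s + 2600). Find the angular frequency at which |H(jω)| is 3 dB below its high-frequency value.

For a single-pole high-pass, the −3 dB point is at the pole: ω = 2600 rad s⁻¹.

2600 rad s⁻¹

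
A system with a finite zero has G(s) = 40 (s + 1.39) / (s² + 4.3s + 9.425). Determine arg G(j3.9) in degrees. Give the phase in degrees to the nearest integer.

∠(j3.9 + 1.39) = arctan(3.9/1.39) = 70.38°
∠[(j3.9)² + 4.3(j3.9) + 9.425] = ∠[-5.785 + j16.77] = 109.03°
∠G(j3.9) = 70.38° − 109.03° = -38.65°

-39 deg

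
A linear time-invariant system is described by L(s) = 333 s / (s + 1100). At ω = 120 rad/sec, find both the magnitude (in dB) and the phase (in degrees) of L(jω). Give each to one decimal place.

|L| = 31.2 dB, ∠L = 83.8°

|j120| = 120
|j120 + 1100| = √(120² + 1100²) = 1107
|L(j120)| = 333 × 120 / 1107 = 36.113
20 log₁₀(36.113) = 31.15 dB
∠(j120) = 90.00°
∠(j120 + 1100) = arctan(120/1100) = 6.23°
∠L(j120) = 90.00° − 6.23° = 83.77°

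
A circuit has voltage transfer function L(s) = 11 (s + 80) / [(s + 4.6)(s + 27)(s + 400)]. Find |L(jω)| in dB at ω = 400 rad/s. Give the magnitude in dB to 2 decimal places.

|j400 + 80| = √(400² + 80²) = 407.9
|j400 + 4.6| = √(400² + 4.6²) = 400
|j400 + 27| = √(400² + 27²) = 400.9
|j400 + 400| = √(400² + 400²) = 565.7
|L(j400)| = 11 × 407.9 / (400 × 400.9 × 565.7) = 4.9461e-05
20 log₁₀(4.9461e-05) = -86.115 dB

-86.11 dB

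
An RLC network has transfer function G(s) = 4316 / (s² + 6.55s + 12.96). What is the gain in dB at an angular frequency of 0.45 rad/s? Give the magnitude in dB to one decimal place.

50.4 dB

|(j0.45)² + 6.55(j0.45) + 12.96| = |12.758 + j2.9475| = 13.09
|G(j0.45)| = 4316 / 13.09 = 329.63
20 log₁₀(329.63) = 50.36 dB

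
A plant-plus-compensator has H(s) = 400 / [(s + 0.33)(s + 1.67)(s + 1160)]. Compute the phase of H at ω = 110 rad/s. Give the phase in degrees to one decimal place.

∠(j110 + 0.33) = arctan(110/0.33) = 89.83°
∠(j110 + 1.67) = arctan(110/1.67) = 89.13°
∠(j110 + 1160) = arctan(110/1160) = 5.42°
∠H(j110) = − (89.83° + 89.13° + 5.42°) = -184.38°

-184.4°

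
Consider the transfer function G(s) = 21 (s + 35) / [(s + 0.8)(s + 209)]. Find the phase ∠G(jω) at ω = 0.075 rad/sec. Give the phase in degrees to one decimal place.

-5.3°

∠(j0.075 + 35) = arctan(0.075/35) = 0.12°
∠(j0.075 + 0.8) = arctan(0.075/0.8) = 5.36°
∠(j0.075 + 209) = arctan(0.075/209) = 0.02°
∠G(j0.075) = 0.12° − (5.36° + 0.02°) = -5.25°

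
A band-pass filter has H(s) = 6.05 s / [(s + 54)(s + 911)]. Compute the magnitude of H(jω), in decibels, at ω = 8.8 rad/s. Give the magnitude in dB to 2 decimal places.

-59.43 dB

|j8.8| = 8.8
|j8.8 + 54| = √(8.8² + 54²) = 54.71
|j8.8 + 911| = √(8.8² + 911²) = 911
|H(j8.8)| = 6.05 × 8.8 / (54.71 × 911) = 0.0010681
20 log₁₀(0.0010681) = -59.428 dB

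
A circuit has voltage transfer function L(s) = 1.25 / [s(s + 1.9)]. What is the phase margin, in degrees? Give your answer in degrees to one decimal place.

Gain crossover: |L(jω)| = 1 at ω ≈ 0.625 rad/s.
∠L(j0.625) = −90° − arctan(0.625/1.9) ≈ -108.21°
PM = 180° + (-108.21°) = 71.79°

71.8 deg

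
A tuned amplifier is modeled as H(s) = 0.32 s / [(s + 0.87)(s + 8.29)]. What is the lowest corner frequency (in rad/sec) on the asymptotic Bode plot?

0.87 rad/sec

Break frequencies occur at each pole and zero magnitude: 0.87 rad/sec, 8.29 rad/sec.
The lowest is 0.87 rad/sec.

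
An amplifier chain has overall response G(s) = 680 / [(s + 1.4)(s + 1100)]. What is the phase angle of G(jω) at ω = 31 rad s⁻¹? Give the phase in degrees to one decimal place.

∠(j31 + 1.4) = arctan(31/1.4) = 87.41°
∠(j31 + 1100) = arctan(31/1100) = 1.61°
∠G(j31) = − (87.41° + 1.61°) = -89.03°

-89.0 deg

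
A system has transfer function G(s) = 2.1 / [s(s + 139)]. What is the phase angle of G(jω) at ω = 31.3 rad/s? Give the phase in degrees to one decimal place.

∠(j31.3 + 139) = arctan(31.3/139) = 12.69°
∠(j31.3) = 90.00°
∠G(j31.3) = − (12.69° + 90.00°) = -102.69°

-102.7°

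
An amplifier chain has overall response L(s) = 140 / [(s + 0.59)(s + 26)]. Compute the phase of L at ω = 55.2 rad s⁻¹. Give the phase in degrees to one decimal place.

-154.2°

∠(j55.2 + 0.59) = arctan(55.2/0.59) = 89.39°
∠(j55.2 + 26) = arctan(55.2/26) = 64.78°
∠L(j55.2) = − (89.39° + 64.78°) = -154.17°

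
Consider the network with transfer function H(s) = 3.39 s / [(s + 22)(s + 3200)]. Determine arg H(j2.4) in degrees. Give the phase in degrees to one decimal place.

∠(j2.4) = 90.00°
∠(j2.4 + 22) = arctan(2.4/22) = 6.23°
∠(j2.4 + 3200) = arctan(2.4/3200) = 0.04°
∠H(j2.4) = 90.00° − (6.23° + 0.04°) = 83.73°

83.7 deg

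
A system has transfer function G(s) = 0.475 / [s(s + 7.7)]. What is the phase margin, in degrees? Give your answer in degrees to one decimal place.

Gain crossover: |G(jω)| = 1 at ω ≈ 0.0617 rad/sec.
∠G(j0.0617) = −90° − arctan(0.0617/7.7) ≈ -90.46°
PM = 180° + (-90.46°) = 89.54°

89.5°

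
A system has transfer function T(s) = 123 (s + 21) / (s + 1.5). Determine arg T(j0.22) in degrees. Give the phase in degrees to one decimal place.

-7.7°

∠(j0.22 + 21) = arctan(0.22/21) = 0.60°
∠(j0.22 + 1.5) = arctan(0.22/1.5) = 8.34°
∠T(j0.22) = 0.60° − 8.34° = -7.74°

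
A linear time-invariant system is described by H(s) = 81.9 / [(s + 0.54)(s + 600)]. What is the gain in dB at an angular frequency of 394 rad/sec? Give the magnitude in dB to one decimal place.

-70.8 dB

|j394 + 0.54| = √(394² + 0.54²) = 394
|j394 + 600| = √(394² + 600²) = 717.8
|H(j394)| = 81.9 / (394 × 717.8) = 0.00028959
20 log₁₀(0.00028959) = -70.76 dB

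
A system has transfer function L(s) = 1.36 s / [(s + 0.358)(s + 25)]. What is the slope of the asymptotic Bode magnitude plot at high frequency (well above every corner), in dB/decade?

With 1 zero and 2 poles, the high-frequency asymptotic slope is 20 × (1 − 2) = -20 dB/decade.

-20 dB/decade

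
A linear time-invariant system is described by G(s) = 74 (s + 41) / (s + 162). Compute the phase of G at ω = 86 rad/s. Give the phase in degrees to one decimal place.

∠(j86 + 41) = arctan(86/41) = 64.51°
∠(j86 + 162) = arctan(86/162) = 27.96°
∠G(j86) = 64.51° − 27.96° = 36.55°

36.5 deg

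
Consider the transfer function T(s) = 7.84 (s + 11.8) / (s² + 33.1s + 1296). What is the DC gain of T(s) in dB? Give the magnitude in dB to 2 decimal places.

-22.93 dB

T(0) = 7.84 × 11.8 / 1296 = 0.071383
20 log₁₀(0.071383) = -22.928 dB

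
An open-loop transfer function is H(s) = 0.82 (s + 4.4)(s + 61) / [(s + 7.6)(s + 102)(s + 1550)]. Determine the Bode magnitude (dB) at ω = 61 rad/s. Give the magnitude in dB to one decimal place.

|j61 + 4.4| = √(61² + 4.4²) = 61.16
|j61 + 61| = √(61² + 61²) = 86.27
|j61 + 7.6| = √(61² + 7.6²) = 61.47
|j61 + 102| = √(61² + 102²) = 118.8
|j61 + 1550| = √(61² + 1550²) = 1551
|H(j61)| = 0.82 × 61.16 × 86.27 / (61.47 × 118.8 × 1551) = 0.00038175
20 log₁₀(0.00038175) = -68.36 dB

-68.4 dB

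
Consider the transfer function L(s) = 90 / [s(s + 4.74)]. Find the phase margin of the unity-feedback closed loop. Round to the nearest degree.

Gain crossover: |L(jω)| = 1 at ω ≈ 8.91 rad/sec.
∠L(j8.91) = −90° − arctan(8.91/4.74) ≈ -152.00°
PM = 180° + (-152.00°) = 28.00°

28 deg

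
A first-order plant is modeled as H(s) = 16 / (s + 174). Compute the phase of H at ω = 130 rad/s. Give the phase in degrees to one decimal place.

-36.8°

∠(j130 + 174) = arctan(130/174) = 36.76°
∠H(j130) = −36.76° = -36.76°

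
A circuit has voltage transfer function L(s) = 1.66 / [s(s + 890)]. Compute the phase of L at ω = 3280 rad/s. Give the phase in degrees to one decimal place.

-164.8°

∠(j3280 + 890) = arctan(3280/890) = 74.82°
∠(j3280) = 90.00°
∠L(j3280) = − (74.82° + 90.00°) = -164.82°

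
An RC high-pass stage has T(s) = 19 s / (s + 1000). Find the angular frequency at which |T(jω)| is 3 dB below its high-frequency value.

1000 rad/s

For a single-pole high-pass, the −3 dB point is at the pole: ω = 1000 rad/s.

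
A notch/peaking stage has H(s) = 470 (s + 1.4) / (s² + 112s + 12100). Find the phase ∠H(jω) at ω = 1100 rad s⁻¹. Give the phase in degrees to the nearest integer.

-84°

∠(j1100 + 1.4) = arctan(1100/1.4) = 89.93°
∠[(j1100)² + 112(j1100) + 12100] = ∠[-1.1979e+06 + j1.232e+05] = 174.13°
∠H(j1100) = 89.93° − 174.13° = -84.20°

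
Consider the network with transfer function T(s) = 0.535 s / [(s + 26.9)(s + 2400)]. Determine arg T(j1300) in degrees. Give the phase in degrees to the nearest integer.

∠(j1300) = 90.00°
∠(j1300 + 26.9) = arctan(1300/26.9) = 88.81°
∠(j1300 + 2400) = arctan(1300/2400) = 28.44°
∠T(j1300) = 90.00° − (88.81° + 28.44°) = -27.26°

-27°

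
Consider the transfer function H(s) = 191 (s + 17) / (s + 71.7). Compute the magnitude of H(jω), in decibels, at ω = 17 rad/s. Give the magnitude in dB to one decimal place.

|j17 + 17| = √(17² + 17²) = 24.04
|j17 + 71.7| = √(17² + 71.7²) = 73.69
|H(j17)| = 191 × 24.04 / 73.69 = 62.316
20 log₁₀(62.316) = 35.89 dB

35.9 dB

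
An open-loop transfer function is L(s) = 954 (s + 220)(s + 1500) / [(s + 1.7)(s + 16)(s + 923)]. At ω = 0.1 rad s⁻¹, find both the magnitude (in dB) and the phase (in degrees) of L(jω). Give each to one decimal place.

|L| = 82.0 dB, ∠L = -3.7°

|j0.1 + 220| = √(0.1² + 220²) = 220
|j0.1 + 1500| = √(0.1² + 1500²) = 1500
|j0.1 + 1.7| = √(0.1² + 1.7²) = 1.703
|j0.1 + 16| = √(0.1² + 16²) = 16
|j0.1 + 923| = √(0.1² + 923²) = 923
|L(j0.1)| = 954 × 220 × 1500 / (1.703 × 16 × 923) = 12518
20 log₁₀(12518) = 81.95 dB
∠(j0.1 + 220) = arctan(0.1/220) = 0.03°
∠(j0.1 + 1500) = arctan(0.1/1500) = 0.00°
∠(j0.1 + 1.7) = arctan(0.1/1.7) = 3.37°
∠(j0.1 + 16) = arctan(0.1/16) = 0.36°
∠(j0.1 + 923) = arctan(0.1/923) = 0.01°
∠L(j0.1) = 0.03° + 0.00° − (3.37° + 0.36° + 0.01°) = -3.70°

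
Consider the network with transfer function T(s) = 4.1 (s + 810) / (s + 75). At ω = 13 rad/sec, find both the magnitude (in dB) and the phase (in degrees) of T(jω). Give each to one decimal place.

|j13 + 810| = √(13² + 810²) = 810.1
|j13 + 75| = √(13² + 75²) = 76.12
|T(j13)| = 4.1 × 810.1 / 76.12 = 43.635
20 log₁₀(43.635) = 32.80 dB
∠(j13 + 810) = arctan(13/810) = 0.92°
∠(j13 + 75) = arctan(13/75) = 9.83°
∠T(j13) = 0.92° − 9.83° = -8.91°

|T| = 32.8 dB, ∠T = -8.9°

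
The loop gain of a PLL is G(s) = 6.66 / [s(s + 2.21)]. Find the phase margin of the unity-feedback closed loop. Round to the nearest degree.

46°

Gain crossover: |G(jω)| = 1 at ω ≈ 2.16 rad/s.
∠G(j2.16) = −90° − arctan(2.16/2.21) ≈ -134.30°
PM = 180° + (-134.30°) = 45.70°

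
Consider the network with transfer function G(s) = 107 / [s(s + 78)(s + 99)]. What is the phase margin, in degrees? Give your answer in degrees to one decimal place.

90.0°

Gain crossover: |G(jω)| = 1 at ω ≈ 0.0139 rad/s.
∠G(j0.0139) = −90° − arctan(0.0139/78) − arctan(0.0139/99) ≈ -90.02°
PM = 180° + (-90.02°) = 89.98°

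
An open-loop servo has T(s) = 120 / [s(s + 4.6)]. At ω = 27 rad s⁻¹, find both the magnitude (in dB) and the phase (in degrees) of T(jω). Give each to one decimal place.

|j27 + 4.6| = √(27² + 4.6²) = 27.39
|j27| = 27
|T(j27)| = 120 / (27.39 × 27) = 0.16227
20 log₁₀(0.16227) = -15.80 dB
∠(j27 + 4.6) = arctan(27/4.6) = 80.33°
∠(j27) = 90.00°
∠T(j27) = − (80.33° + 90.00°) = -170.33°

|T| = -15.8 dB, ∠T = -170.3°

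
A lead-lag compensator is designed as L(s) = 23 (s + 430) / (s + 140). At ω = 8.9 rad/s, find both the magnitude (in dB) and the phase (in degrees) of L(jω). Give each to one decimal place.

|j8.9 + 430| = √(8.9² + 430²) = 430.1
|j8.9 + 140| = √(8.9² + 140²) = 140.3
|L(j8.9)| = 23 × 430.1 / 140.3 = 70.516
20 log₁₀(70.516) = 36.97 dB
∠(j8.9 + 430) = arctan(8.9/430) = 1.19°
∠(j8.9 + 140) = arctan(8.9/140) = 3.64°
∠L(j8.9) = 1.19° − 3.64° = -2.45°

|L| = 37.0 dB, ∠L = -2.5°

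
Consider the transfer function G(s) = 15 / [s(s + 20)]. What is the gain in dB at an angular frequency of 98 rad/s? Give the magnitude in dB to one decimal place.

|j98 + 20| = √(98² + 20²) = 100
|j98| = 98
|G(j98)| = 15 / (100 × 98) = 0.0015303
20 log₁₀(0.0015303) = -56.30 dB

-56.3 dB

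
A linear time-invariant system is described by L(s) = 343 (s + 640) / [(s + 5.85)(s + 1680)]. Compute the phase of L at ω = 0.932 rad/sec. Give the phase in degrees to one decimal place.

-9.0 deg

∠(j0.932 + 640) = arctan(0.932/640) = 0.08°
∠(j0.932 + 5.85) = arctan(0.932/5.85) = 9.05°
∠(j0.932 + 1680) = arctan(0.932/1680) = 0.03°
∠L(j0.932) = 0.08° − (9.05° + 0.03°) = -9.00°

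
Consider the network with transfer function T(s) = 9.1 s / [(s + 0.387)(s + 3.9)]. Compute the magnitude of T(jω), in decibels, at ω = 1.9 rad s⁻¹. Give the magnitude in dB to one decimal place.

|j1.9| = 1.9
|j1.9 + 0.387| = √(1.9² + 0.387²) = 1.939
|j1.9 + 3.9| = √(1.9² + 3.9²) = 4.338
|T(j1.9)| = 9.1 × 1.9 / (1.939 × 4.338) = 2.0554
20 log₁₀(2.0554) = 6.26 dB

6.3 dB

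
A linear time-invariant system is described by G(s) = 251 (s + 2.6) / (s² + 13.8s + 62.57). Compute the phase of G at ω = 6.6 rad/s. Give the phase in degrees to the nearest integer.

∠(j6.6 + 2.6) = arctan(6.6/2.6) = 68.50°
∠[(j6.6)² + 13.8(j6.6) + 62.57] = ∠[19.01 + j91.08] = 78.21°
∠G(j6.6) = 68.50° − 78.21° = -9.71°

-10°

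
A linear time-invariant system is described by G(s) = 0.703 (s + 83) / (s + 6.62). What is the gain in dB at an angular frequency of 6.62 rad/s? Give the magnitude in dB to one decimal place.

15.9 dB

|j6.62 + 83| = √(6.62² + 83²) = 83.26
|j6.62 + 6.62| = √(6.62² + 6.62²) = 9.362
|G(j6.62)| = 0.703 × 83.26 / 9.362 = 6.2523
20 log₁₀(6.2523) = 15.92 dB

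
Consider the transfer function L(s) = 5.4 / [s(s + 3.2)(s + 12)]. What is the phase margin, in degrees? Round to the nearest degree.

87 deg

Gain crossover: |L(jω)| = 1 at ω ≈ 0.14 rad s⁻¹.
∠L(j0.14) = −90° − arctan(0.14/3.2) − arctan(0.14/12) ≈ -93.18°
PM = 180° + (-93.18°) = 86.82°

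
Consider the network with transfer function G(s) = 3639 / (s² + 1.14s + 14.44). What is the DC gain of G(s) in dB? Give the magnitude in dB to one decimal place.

G(0) = 3639 / 14.44 = 252.01
20 log₁₀(252.01) = 48.03 dB

48.0 dB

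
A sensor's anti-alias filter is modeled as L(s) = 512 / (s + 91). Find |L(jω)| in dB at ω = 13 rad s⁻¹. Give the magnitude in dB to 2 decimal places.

14.92 dB

|j13 + 91| = √(13² + 91²) = 91.92
|L(j13)| = 512 / 91.92 = 5.5698
20 log₁₀(5.5698) = 14.917 dB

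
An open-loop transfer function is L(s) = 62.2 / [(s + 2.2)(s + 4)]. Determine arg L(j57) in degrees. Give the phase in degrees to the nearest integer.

-174°

∠(j57 + 2.2) = arctan(57/2.2) = 87.79°
∠(j57 + 4) = arctan(57/4) = 85.99°
∠L(j57) = − (87.79° + 85.99°) = -173.78°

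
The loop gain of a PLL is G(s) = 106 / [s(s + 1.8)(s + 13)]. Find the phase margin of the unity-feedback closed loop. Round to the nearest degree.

Gain crossover: |G(jω)| = 1 at ω ≈ 2.56 rad/s.
∠G(j2.56) = −90° − arctan(2.56/1.8) − arctan(2.56/13) ≈ -156.00°
PM = 180° + (-156.00°) = 24.00°

24°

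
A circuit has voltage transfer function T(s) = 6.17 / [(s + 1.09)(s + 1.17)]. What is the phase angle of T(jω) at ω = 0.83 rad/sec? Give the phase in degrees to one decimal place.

∠(j0.83 + 1.09) = arctan(0.83/1.09) = 37.29°
∠(j0.83 + 1.17) = arctan(0.83/1.17) = 35.35°
∠T(j0.83) = − (37.29° + 35.35°) = -72.64°

-72.6°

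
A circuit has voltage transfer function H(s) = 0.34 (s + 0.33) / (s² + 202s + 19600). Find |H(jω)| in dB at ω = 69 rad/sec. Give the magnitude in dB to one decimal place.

|j69 + 0.33| = √(69² + 0.33²) = 69
|(j69)² + 202(j69) + 19600| = |14839 + j13938| = 2.036e+04
|H(j69)| = 0.34 × 69 / 2.036e+04 = 0.0011524
20 log₁₀(0.0011524) = -58.77 dB

-58.8 dB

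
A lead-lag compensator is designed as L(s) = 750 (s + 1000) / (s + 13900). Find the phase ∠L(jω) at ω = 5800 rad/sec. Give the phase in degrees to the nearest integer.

58°

∠(j5800 + 1000) = arctan(5800/1000) = 80.22°
∠(j5800 + 13900) = arctan(5800/13900) = 22.65°
∠L(j5800) = 80.22° − 22.65° = 57.57°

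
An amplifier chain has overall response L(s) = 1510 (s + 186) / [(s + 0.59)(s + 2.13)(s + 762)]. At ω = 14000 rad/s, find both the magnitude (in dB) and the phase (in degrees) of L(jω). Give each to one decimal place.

|j14000 + 186| = √(14000² + 186²) = 1.4e+04
|j14000 + 0.59| = √(14000² + 0.59²) = 1.4e+04
|j14000 + 2.13| = √(14000² + 2.13²) = 1.4e+04
|j14000 + 762| = √(14000² + 762²) = 1.402e+04
|L(j14000)| = 1510 × 1.4e+04 / (1.4e+04 × 1.4e+04 × 1.402e+04) = 7.6934e-06
20 log₁₀(7.6934e-06) = -102.28 dB
∠(j14000 + 186) = arctan(14000/186) = 89.24°
∠(j14000 + 0.59) = arctan(14000/0.59) = 90.00°
∠(j14000 + 2.13) = arctan(14000/2.13) = 89.99°
∠(j14000 + 762) = arctan(14000/762) = 86.88°
∠L(j14000) = 89.24° − (90.00° + 89.99° + 86.88°) = -177.63°

|L| = -102.3 dB, ∠L = -177.6°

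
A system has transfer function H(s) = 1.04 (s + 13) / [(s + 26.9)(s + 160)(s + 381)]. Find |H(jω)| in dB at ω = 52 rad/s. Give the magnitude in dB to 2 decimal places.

|j52 + 13| = √(52² + 13²) = 53.6
|j52 + 26.9| = √(52² + 26.9²) = 58.55
|j52 + 160| = √(52² + 160²) = 168.2
|j52 + 381| = √(52² + 381²) = 384.5
|H(j52)| = 1.04 × 53.6 / (58.55 × 168.2 × 384.5) = 1.4718e-05
20 log₁₀(1.4718e-05) = -96.643 dB

-96.64 dB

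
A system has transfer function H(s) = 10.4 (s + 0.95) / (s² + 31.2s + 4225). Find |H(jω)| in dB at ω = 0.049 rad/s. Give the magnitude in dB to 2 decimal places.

|j0.049 + 0.95| = √(0.049² + 0.95²) = 0.9513
|(j0.049)² + 31.2(j0.049) + 4225| = |4225 + j1.5288| = 4225
|H(j0.049)| = 10.4 × 0.9513 / 4225 = 0.0023416
20 log₁₀(0.0023416) = -52.610 dB

-52.61 dB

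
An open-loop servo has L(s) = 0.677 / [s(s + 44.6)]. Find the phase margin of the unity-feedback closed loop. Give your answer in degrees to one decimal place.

Gain crossover: |L(jω)| = 1 at ω ≈ 0.0152 rad/s.
∠L(j0.0152) = −90° − arctan(0.0152/44.6) ≈ -90.02°
PM = 180° + (-90.02°) = 89.98°

90.0°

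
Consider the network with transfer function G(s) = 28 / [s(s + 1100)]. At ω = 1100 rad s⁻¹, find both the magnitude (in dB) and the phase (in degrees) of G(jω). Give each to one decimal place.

|j1100 + 1100| = √(1100² + 1100²) = 1556
|j1100| = 1100
|G(j1100)| = 28 / (1556 × 1100) = 1.6363e-05
20 log₁₀(1.6363e-05) = -95.72 dB
∠(j1100 + 1100) = arctan(1100/1100) = 45.00°
∠(j1100) = 90.00°
∠G(j1100) = − (45.00° + 90.00°) = -135.00°

|G| = -95.7 dB, ∠G = -135.0°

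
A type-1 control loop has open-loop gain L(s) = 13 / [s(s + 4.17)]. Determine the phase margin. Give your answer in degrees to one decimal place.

57.7°

Gain crossover: |L(jω)| = 1 at ω ≈ 2.64 rad/s.
∠L(j2.64) = −90° − arctan(2.64/4.17) ≈ -122.29°
PM = 180° + (-122.29°) = 57.71°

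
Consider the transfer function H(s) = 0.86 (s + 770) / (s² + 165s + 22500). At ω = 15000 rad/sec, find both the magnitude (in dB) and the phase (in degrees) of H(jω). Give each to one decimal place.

|j15000 + 770| = √(15000² + 770²) = 1.502e+04
|(j15000)² + 165(j15000) + 22500| = |-2.2498e+08 + j2.475e+06| = 2.25e+08
|H(j15000)| = 0.86 × 1.502e+04 / 2.25e+08 = 5.7411e-05
20 log₁₀(5.7411e-05) = -84.82 dB
∠(j15000 + 770) = arctan(15000/770) = 87.06°
∠[(j15000)² + 165(j15000) + 22500] = ∠[-2.2498e+08 + j2.475e+06] = 179.37°
∠H(j15000) = 87.06° − 179.37° = -92.31°

|H| = -84.8 dB, ∠H = -92.3°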